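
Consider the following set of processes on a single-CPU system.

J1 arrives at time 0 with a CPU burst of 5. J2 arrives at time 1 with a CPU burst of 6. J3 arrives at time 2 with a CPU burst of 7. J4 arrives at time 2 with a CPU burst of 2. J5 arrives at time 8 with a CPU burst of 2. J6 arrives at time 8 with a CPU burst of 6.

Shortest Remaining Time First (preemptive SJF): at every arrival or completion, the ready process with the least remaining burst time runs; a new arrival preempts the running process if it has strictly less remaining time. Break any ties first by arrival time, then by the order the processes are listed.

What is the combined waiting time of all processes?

36

Timeline: | J1 0-2 | J4 2-4 | J1 4-7 | J2 7-8 | J5 8-10 | J2 10-15 | J6 15-21 | J3 21-28 |
Completion: J1=7  J2=15  J3=28  J4=4  J5=10  J6=21
Waiting = turnaround − burst: J1=2, J2=8, J3=19, J4=0, J5=0, J6=7
Total waiting = 2 + 8 + 19 + 0 + 0 + 7 = 36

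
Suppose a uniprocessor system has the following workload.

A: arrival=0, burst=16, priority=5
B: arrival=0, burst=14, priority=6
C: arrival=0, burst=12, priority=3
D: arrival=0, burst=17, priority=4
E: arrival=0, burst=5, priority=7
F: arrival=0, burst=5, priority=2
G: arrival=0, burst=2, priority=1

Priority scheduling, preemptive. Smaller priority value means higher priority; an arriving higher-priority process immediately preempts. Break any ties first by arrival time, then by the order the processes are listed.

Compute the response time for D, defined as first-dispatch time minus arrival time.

19

Schedule: | G 0-2 | F 2-7 | C 7-19 | D 19-36 | A 36-52 | B 52-66 | E 66-71 |
Completion: A=52  B=66  C=19  D=36  E=71  F=7  G=2
Response(D) = first start − arrival = 19 − 0 = 19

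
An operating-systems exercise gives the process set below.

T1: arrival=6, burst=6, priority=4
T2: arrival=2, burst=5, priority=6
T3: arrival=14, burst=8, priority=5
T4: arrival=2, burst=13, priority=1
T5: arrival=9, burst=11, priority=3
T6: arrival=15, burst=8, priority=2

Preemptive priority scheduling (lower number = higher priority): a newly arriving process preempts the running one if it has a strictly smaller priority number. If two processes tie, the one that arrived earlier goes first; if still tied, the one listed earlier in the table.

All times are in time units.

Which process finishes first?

T4

Schedule: | idle 0-2 | T4 2-15 | T6 15-23 | T5 23-34 | T1 34-40 | T3 40-48 | T2 48-53 |
Completion: T1=40  T2=53  T3=48  T4=15  T5=34  T6=23
Turnaround (C−A): T1=34  T2=51  T3=34  T4=13  T5=25  T6=8
Finish order: T4 → T6 → T5 → T1 → T3 → T2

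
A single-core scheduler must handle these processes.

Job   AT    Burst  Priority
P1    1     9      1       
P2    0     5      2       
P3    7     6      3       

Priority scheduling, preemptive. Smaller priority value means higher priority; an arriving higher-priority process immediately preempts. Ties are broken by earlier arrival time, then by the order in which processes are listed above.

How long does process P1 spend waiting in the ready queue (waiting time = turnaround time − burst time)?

Schedule: | P2 0-1 | P1 1-10 | P2 10-14 | P3 14-20 |
Completion: P1=10  P2=14  P3=20
Turnaround (C−A): P1=9  P2=14  P3=13
Waiting(P1) = turnaround − burst = 9 − 9 = 0

0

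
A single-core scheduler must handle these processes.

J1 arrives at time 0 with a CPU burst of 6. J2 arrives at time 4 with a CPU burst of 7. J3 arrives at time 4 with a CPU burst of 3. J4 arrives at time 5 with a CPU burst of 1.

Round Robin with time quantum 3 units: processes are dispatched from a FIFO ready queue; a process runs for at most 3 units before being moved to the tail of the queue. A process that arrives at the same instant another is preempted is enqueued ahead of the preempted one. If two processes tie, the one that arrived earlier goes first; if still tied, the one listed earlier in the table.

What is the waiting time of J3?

Timeline: | J1 0-6 | J2 6-9 | J3 9-12 | J4 12-13 | J2 13-17 |
Completion: J1=6  J2=17  J3=12  J4=13
Turnaround (C−A): J1=6  J2=13  J3=8  J4=8
Waiting(J3) = turnaround − burst = 8 − 3 = 5

5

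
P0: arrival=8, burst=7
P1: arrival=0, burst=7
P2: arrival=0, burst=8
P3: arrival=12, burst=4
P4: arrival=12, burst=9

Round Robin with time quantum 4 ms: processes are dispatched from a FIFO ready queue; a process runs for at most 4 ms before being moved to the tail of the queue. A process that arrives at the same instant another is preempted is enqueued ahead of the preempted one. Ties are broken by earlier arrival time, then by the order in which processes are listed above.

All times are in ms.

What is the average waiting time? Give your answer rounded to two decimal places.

10.20

Gantt: | P1 0-4 | P2 4-8 | P1 8-11 | P0 11-15 | P2 15-19 | P3 19-23 | P4 23-27 | P0 27-30 | P4 30-35 |
Completion: P0=30  P1=11  P2=19  P3=23  P4=35
Turnaround (C−A): P0=22  P1=11  P2=19  P3=11  P4=23
Waiting times: P0=15, P1=4, P2=11, P3=7, P4=14
Average waiting = (15+4+11+7+14) / 5 = 51/5 = 10.20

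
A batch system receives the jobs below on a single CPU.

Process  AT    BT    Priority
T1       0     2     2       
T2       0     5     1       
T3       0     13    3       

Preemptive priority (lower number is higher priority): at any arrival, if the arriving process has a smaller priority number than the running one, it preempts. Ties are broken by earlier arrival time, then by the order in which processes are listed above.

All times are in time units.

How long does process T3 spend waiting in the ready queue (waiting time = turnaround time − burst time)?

Timeline: | T2 0-5 | T1 5-7 | T3 7-20 |
Completion: T1=7  T2=5  T3=20
Waiting(T3) = turnaround − burst = 20 − 13 = 7

7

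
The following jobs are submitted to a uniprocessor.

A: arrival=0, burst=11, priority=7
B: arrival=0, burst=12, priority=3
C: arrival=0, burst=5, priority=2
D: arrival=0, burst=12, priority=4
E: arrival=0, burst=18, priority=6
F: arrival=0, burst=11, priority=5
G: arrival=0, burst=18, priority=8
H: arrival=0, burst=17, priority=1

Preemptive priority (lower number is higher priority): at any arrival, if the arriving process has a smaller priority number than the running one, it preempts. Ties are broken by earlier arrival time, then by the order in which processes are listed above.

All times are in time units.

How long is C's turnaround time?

Gantt: | H 0-17 | C 17-22 | B 22-34 | D 34-46 | F 46-57 | E 57-75 | A 75-86 | G 86-104 |
Completion: A=86  B=34  C=22  D=46  E=75  F=57  G=104  H=17
Turnaround(C) = completion − arrival = 22 − 0 = 22

22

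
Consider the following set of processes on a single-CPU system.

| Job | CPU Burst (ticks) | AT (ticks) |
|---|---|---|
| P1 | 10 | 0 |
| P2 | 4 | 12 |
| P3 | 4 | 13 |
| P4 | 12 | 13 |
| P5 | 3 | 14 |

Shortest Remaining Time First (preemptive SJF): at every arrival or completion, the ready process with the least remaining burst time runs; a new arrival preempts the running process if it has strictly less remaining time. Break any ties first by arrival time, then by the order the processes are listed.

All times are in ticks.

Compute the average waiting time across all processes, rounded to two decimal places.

3.60

Timeline: | P1 0-10 | idle 10-12 | P2 12-16 | P5 16-19 | P3 19-23 | P4 23-35 |
Completion: P1=10  P2=16  P3=23  P4=35  P5=19
Turnaround (C−A): P1=10  P2=4  P3=10  P4=22  P5=5
Waiting times: P1=0, P2=0, P3=6, P4=10, P5=2
Average waiting = (0+0+6+10+2) / 5 = 18/5 = 3.60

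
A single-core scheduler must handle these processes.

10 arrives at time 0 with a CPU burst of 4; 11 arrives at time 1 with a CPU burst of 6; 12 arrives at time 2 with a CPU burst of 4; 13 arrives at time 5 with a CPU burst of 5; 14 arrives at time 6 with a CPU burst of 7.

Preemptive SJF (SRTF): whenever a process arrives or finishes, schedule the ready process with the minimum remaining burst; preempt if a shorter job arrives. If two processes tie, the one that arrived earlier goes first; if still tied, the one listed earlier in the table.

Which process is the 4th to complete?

11

Schedule: | 10 0-4 | 12 4-8 | 13 8-13 | 11 13-19 | 14 19-26 |
Completion: 10=4  11=19  12=8  13=13  14=26
Turnaround (C−A): 10=4  11=18  12=6  13=8  14=20
Finish order: 10 → 12 → 13 → 11 → 14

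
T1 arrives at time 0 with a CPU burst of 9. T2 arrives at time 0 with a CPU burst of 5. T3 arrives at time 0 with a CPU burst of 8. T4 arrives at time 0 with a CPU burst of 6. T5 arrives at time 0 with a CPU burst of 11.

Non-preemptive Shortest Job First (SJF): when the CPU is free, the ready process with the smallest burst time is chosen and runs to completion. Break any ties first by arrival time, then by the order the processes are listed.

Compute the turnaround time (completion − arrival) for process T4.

Gantt: | T2 0-5 | T4 5-11 | T3 11-19 | T1 19-28 | T5 28-39 |
Completion: T1=28  T2=5  T3=19  T4=11  T5=39
Turnaround (C−A): T1=28  T2=5  T3=19  T4=11  T5=39
Turnaround(T4) = completion − arrival = 11 − 0 = 11

11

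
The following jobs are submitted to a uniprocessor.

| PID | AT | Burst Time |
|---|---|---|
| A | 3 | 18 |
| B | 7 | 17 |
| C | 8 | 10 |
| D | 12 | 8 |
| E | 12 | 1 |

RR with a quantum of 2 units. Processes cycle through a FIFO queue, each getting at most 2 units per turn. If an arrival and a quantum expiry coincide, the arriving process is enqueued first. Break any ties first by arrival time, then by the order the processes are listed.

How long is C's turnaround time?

38

Timeline: | idle 0-3 | A 3-7 | B 7-9 | A 9-11 | C 11-13 | B 13-15 | A 15-17 | D 17-19 | E 19-20 | C 20-22 | B 22-24 | A 24-26 | D 26-28 | C 28-30 | B 30-32 | A 32-34 | D 34-36 | C 36-38 | B 38-40 | A 40-42 | D 42-44 | C 44-46 | B 46-48 | A 48-50 | B 50-52 | A 52-54 | B 54-57 |
Completion: A=54  B=57  C=46  D=44  E=20
Turnaround(C) = completion − arrival = 46 − 8 = 38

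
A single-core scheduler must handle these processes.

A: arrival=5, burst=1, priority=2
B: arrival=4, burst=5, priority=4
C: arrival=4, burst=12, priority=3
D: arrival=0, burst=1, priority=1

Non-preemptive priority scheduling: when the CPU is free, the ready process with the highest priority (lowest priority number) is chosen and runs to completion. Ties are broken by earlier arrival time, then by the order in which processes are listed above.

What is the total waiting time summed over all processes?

24

Schedule: | D 0-1 | idle 1-4 | C 4-16 | A 16-17 | B 17-22 |
Completion: A=17  B=22  C=16  D=1
Turnaround (C−A): A=12  B=18  C=12  D=1
Waiting = turnaround − burst: A=11, B=13, C=0, D=0
Total waiting = 11 + 13 + 0 + 0 = 24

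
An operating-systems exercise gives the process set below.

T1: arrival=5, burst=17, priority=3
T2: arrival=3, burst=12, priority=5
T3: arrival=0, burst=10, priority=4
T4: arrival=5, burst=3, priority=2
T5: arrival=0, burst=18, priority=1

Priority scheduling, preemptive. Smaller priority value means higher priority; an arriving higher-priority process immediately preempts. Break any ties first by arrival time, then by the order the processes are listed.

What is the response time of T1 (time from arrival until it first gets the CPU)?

16

Schedule: | T5 0-18 | T4 18-21 | T1 21-38 | T3 38-48 | T2 48-60 |
Completion: T1=38  T2=60  T3=48  T4=21  T5=18
Response(T1) = first start − arrival = 21 − 5 = 16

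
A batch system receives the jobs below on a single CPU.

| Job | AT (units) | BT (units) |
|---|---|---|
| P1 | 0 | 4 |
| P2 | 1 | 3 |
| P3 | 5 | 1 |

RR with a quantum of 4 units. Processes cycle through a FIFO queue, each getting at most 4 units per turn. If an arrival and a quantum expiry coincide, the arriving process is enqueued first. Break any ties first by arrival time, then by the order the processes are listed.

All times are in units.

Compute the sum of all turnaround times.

13

Timeline: | P1 0-4 | P2 4-7 | P3 7-8 |
Completion: P1=4  P2=7  P3=8
Turnaround (C−A): P1=4  P2=6  P3=3
Turnaround = completion − arrival: P1=4, P2=6, P3=3
Total turnaround = 4 + 6 + 3 = 13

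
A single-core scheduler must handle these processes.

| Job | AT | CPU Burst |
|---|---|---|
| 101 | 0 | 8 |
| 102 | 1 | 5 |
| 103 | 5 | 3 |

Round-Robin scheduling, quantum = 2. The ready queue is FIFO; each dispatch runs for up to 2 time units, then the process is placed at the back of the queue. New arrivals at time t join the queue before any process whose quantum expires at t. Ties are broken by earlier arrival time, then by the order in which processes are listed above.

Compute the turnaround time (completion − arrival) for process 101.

Timeline: | 101 0-2 | 102 2-4 | 101 4-6 | 102 6-8 | 103 8-10 | 101 10-12 | 102 12-13 | 103 13-14 | 101 14-16 |
Completion: 101=16  102=13  103=14
Turnaround(101) = completion − arrival = 16 − 0 = 16

16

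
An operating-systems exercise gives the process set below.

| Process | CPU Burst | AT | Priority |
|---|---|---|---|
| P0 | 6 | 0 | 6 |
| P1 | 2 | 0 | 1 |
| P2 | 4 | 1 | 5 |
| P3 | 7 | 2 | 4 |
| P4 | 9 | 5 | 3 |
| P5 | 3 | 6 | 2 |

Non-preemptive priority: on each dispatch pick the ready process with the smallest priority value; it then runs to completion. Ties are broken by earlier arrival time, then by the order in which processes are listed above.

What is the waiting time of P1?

Timeline: | P1 0-2 | P3 2-9 | P5 9-12 | P4 12-21 | P2 21-25 | P0 25-31 |
Completion: P0=31  P1=2  P2=25  P3=9  P4=21  P5=12
Turnaround (C−A): P0=31  P1=2  P2=24  P3=7  P4=16  P5=6
Waiting(P1) = turnaround − burst = 2 − 2 = 0

0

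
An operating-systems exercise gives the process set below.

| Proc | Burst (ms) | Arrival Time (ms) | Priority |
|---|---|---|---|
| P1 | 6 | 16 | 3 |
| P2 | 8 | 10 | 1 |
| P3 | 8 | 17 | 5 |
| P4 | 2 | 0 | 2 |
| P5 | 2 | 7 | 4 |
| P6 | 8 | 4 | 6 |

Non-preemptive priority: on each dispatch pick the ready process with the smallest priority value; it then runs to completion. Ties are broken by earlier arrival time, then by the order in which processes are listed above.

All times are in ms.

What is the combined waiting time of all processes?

36

Timeline: | P4 0-2 | idle 2-4 | P6 4-12 | P2 12-20 | P1 20-26 | P5 26-28 | P3 28-36 |
Completion: P1=26  P2=20  P3=36  P4=2  P5=28  P6=12
Turnaround (C−A): P1=10  P2=10  P3=19  P4=2  P5=21  P6=8
Waiting = turnaround − burst: P1=4, P2=2, P3=11, P4=0, P5=19, P6=0
Total waiting = 4 + 2 + 11 + 0 + 19 + 0 = 36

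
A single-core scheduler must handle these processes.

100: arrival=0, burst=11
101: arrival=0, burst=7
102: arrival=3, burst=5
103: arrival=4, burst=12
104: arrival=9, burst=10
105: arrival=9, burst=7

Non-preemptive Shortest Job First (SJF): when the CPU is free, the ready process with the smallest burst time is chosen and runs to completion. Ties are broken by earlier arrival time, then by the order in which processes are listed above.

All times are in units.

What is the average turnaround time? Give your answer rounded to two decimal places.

22.33

Timeline: | 101 0-7 | 102 7-12 | 105 12-19 | 104 19-29 | 100 29-40 | 103 40-52 |
Completion: 100=40  101=7  102=12  103=52  104=29  105=19
Turnaround times: 100=40, 101=7, 102=9, 103=48, 104=20, 105=10
Average turnaround = (40+7+9+48+20+10) / 6 = 134/6 = 22.33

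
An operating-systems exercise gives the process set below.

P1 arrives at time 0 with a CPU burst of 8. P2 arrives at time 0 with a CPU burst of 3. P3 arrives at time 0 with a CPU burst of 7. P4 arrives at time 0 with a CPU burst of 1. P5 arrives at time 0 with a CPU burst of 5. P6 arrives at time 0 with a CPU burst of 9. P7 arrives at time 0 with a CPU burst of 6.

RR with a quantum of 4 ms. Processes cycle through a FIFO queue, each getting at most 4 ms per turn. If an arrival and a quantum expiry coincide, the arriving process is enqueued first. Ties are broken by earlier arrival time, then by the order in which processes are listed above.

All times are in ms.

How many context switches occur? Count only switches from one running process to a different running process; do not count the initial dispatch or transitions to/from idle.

Timeline: | P1 0-4 | P2 4-7 | P3 7-11 | P4 11-12 | P5 12-16 | P6 16-20 | P7 20-24 | P1 24-28 | P3 28-31 | P5 31-32 | P6 32-36 | P7 36-38 | P6 38-39 |
Completion: P1=28  P2=7  P3=31  P4=12  P5=32  P6=39  P7=38
Turnaround (C−A): P1=28  P2=7  P3=31  P4=12  P5=32  P6=39  P7=38

12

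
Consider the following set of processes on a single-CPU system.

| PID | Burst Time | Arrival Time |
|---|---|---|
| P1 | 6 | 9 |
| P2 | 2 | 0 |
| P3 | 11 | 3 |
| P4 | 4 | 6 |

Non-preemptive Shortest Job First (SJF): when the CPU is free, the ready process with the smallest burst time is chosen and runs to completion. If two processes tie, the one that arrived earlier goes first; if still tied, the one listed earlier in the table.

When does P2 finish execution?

2

Timeline: | P2 0-2 | idle 2-3 | P3 3-14 | P4 14-18 | P1 18-24 |
Completion: P1=24  P2=2  P3=14  P4=18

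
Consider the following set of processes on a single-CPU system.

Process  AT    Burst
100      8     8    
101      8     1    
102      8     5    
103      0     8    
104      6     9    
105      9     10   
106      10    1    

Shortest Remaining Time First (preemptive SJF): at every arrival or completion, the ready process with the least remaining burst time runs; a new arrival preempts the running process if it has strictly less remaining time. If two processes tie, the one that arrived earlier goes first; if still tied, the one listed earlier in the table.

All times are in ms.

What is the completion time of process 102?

15

Gantt: | 103 0-8 | 101 8-9 | 102 9-10 | 106 10-11 | 102 11-15 | 100 15-23 | 104 23-32 | 105 32-42 |
Completion: 100=23  101=9  102=15  103=8  104=32  105=42  106=11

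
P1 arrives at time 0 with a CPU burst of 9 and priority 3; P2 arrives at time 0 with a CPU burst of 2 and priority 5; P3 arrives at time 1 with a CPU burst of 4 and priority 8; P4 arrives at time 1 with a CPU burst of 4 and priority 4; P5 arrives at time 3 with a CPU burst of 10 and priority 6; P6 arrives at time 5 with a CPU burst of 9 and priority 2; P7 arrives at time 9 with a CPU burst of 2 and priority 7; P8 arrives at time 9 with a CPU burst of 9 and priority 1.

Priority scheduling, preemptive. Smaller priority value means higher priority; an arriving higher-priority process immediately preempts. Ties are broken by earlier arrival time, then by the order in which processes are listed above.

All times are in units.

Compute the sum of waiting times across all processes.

Schedule: | P1 0-5 | P6 5-9 | P8 9-18 | P6 18-23 | P1 23-27 | P4 27-31 | P2 31-33 | P5 33-43 | P7 43-45 | P3 45-49 |
Completion: P1=27  P2=33  P3=49  P4=31  P5=43  P6=23  P7=45  P8=18
Waiting = turnaround − burst: P1=18, P2=31, P3=44, P4=26, P5=30, P6=9, P7=34, P8=0
Total waiting = 18 + 31 + 44 + 26 + 30 + 9 + 34 + 0 = 192

192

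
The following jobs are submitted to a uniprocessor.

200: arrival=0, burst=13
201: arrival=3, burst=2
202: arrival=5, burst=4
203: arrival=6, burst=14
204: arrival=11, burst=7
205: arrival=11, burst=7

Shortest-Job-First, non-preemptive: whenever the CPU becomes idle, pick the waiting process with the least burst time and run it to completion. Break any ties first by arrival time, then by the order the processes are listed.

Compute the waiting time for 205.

15

Timeline: | 200 0-13 | 201 13-15 | 202 15-19 | 204 19-26 | 205 26-33 | 203 33-47 |
Completion: 200=13  201=15  202=19  203=47  204=26  205=33
Turnaround (C−A): 200=13  201=12  202=14  203=41  204=15  205=22
Waiting(205) = turnaround − burst = 22 − 7 = 15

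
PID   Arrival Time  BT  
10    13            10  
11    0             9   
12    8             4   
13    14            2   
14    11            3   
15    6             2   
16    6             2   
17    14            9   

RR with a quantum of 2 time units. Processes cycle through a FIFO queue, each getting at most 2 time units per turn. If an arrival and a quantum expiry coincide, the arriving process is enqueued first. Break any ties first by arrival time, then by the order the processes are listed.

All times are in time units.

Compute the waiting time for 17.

18

Schedule: | 11 0-6 | 15 6-8 | 16 8-10 | 11 10-12 | 12 12-14 | 14 14-16 | 11 16-17 | 10 17-19 | 13 19-21 | 17 21-23 | 12 23-25 | 14 25-26 | 10 26-28 | 17 28-30 | 10 30-32 | 17 32-34 | 10 34-36 | 17 36-38 | 10 38-40 | 17 40-41 |
Completion: 10=40  11=17  12=25  13=21  14=26  15=8  16=10  17=41
Turnaround (C−A): 10=27  11=17  12=17  13=7  14=15  15=2  16=4  17=27
Waiting(17) = turnaround − burst = 27 − 9 = 18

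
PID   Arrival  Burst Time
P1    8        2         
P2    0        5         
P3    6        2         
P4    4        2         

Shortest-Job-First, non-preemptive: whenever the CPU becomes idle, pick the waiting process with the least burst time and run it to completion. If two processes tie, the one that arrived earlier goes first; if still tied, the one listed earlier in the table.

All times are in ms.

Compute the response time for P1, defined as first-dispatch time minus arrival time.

1

Timeline: | P2 0-5 | P4 5-7 | P3 7-9 | P1 9-11 |
Completion: P1=11  P2=5  P3=9  P4=7
Turnaround (C−A): P1=3  P2=5  P3=3  P4=3
Response(P1) = first start − arrival = 9 − 8 = 1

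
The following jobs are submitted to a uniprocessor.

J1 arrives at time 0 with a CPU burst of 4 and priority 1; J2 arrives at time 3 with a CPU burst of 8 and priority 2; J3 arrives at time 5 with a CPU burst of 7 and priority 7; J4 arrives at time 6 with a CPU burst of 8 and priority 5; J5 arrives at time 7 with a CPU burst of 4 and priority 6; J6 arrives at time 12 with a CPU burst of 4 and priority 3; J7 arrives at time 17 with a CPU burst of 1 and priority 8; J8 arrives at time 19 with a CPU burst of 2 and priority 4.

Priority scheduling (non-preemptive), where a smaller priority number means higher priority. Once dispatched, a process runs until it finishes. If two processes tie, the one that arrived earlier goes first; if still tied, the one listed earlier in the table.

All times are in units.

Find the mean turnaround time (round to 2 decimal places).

Schedule: | J1 0-4 | J2 4-12 | J6 12-16 | J4 16-24 | J8 24-26 | J5 26-30 | J3 30-37 | J7 37-38 |
Completion: J1=4  J2=12  J3=37  J4=24  J5=30  J6=16  J7=38  J8=26
Turnaround (C−A): J1=4  J2=9  J3=32  J4=18  J5=23  J6=4  J7=21  J8=7
Turnaround times: J1=4, J2=9, J3=32, J4=18, J5=23, J6=4, J7=21, J8=7
Average turnaround = (4+9+32+18+23+4+21+7) / 8 = 118/8 = 14.75

14.75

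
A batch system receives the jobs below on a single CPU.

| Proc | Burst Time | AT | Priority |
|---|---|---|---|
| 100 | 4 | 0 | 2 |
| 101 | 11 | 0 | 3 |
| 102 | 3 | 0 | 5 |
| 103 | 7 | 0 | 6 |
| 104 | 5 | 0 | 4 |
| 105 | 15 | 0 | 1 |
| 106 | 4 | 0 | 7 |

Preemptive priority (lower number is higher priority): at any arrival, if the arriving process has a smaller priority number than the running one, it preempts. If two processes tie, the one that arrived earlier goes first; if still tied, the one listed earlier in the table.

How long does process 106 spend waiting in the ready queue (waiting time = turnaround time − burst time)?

45

Timeline: | 105 0-15 | 100 15-19 | 101 19-30 | 104 30-35 | 102 35-38 | 103 38-45 | 106 45-49 |
Completion: 100=19  101=30  102=38  103=45  104=35  105=15  106=49
Turnaround (C−A): 100=19  101=30  102=38  103=45  104=35  105=15  106=49
Waiting(106) = turnaround − burst = 49 − 4 = 45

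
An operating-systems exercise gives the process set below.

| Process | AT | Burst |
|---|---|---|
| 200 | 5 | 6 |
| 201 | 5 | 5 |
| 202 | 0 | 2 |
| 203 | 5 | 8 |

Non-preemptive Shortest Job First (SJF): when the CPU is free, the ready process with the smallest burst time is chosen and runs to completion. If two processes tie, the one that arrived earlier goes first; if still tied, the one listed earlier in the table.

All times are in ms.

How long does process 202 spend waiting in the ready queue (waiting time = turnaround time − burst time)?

Gantt: | 202 0-2 | idle 2-5 | 201 5-10 | 200 10-16 | 203 16-24 |
Completion: 200=16  201=10  202=2  203=24
Turnaround (C−A): 200=11  201=5  202=2  203=19
Waiting(202) = turnaround − burst = 2 − 2 = 0

0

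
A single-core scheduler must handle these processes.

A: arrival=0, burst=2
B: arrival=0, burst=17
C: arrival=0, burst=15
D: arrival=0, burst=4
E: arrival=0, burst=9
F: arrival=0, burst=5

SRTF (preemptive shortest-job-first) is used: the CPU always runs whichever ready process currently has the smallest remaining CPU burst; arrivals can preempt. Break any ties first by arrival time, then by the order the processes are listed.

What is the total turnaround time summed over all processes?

Timeline: | A 0-2 | D 2-6 | F 6-11 | E 11-20 | C 20-35 | B 35-52 |
Completion: A=2  B=52  C=35  D=6  E=20  F=11
Turnaround (C−A): A=2  B=52  C=35  D=6  E=20  F=11
Turnaround = completion − arrival: A=2, B=52, C=35, D=6, E=20, F=11
Total turnaround = 2 + 52 + 35 + 6 + 20 + 11 = 126

126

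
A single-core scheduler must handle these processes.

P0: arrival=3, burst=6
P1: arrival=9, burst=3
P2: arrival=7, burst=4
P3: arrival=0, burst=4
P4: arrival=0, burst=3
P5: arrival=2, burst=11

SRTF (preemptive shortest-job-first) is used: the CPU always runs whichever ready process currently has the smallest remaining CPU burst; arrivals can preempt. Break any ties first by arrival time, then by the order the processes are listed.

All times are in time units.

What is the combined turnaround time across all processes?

65

Gantt: | P4 0-3 | P3 3-7 | P2 7-11 | P1 11-14 | P0 14-20 | P5 20-31 |
Completion: P0=20  P1=14  P2=11  P3=7  P4=3  P5=31
Turnaround = completion − arrival: P0=17, P1=5, P2=4, P3=7, P4=3, P5=29
Total turnaround = 17 + 5 + 4 + 7 + 3 + 29 = 65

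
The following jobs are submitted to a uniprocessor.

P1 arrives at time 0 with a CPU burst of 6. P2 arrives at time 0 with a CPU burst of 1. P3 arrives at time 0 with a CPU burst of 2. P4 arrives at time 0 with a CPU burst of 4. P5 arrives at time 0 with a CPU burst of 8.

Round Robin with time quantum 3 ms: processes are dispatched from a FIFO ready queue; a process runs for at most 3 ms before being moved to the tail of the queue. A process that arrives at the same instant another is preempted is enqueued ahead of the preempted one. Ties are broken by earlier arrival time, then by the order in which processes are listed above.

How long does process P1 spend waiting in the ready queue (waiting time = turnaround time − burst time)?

9

Schedule: | P1 0-3 | P2 3-4 | P3 4-6 | P4 6-9 | P5 9-12 | P1 12-15 | P4 15-16 | P5 16-21 |
Completion: P1=15  P2=4  P3=6  P4=16  P5=21
Turnaround (C−A): P1=15  P2=4  P3=6  P4=16  P5=21
Waiting(P1) = turnaround − burst = 15 − 6 = 9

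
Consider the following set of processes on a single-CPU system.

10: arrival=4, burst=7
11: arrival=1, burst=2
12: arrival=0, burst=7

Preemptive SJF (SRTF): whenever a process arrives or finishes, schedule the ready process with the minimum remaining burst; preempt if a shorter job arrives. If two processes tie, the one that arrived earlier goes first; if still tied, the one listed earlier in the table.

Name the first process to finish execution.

11

Timeline: | 12 0-1 | 11 1-3 | 12 3-9 | 10 9-16 |
Completion: 10=16  11=3  12=9
Turnaround (C−A): 10=12  11=2  12=9
Finish order: 11 → 12 → 10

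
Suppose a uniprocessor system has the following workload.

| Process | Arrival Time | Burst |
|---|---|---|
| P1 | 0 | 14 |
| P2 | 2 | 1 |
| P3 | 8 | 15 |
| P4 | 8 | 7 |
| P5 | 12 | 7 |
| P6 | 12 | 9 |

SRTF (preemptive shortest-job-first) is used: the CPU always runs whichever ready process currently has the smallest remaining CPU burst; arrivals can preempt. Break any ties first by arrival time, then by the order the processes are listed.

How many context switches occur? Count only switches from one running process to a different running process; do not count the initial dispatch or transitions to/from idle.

6

Gantt: | P1 0-2 | P2 2-3 | P1 3-15 | P4 15-22 | P5 22-29 | P6 29-38 | P3 38-53 |
Completion: P1=15  P2=3  P3=53  P4=22  P5=29  P6=38
Turnaround (C−A): P1=15  P2=1  P3=45  P4=14  P5=17  P6=26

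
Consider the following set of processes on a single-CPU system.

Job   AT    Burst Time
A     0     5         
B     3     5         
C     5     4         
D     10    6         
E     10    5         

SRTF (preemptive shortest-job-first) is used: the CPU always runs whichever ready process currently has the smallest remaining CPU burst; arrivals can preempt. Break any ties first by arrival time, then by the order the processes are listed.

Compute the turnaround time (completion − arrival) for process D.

Gantt: | A 0-5 | C 5-9 | B 9-14 | E 14-19 | D 19-25 |
Completion: A=5  B=14  C=9  D=25  E=19
Turnaround(D) = completion − arrival = 25 − 10 = 15

15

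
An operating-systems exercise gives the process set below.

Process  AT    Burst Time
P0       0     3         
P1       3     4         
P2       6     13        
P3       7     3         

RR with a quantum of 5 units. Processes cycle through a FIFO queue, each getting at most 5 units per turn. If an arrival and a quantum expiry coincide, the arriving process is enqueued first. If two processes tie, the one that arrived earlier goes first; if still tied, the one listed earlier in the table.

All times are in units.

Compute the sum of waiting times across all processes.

Gantt: | P0 0-3 | P1 3-7 | P2 7-12 | P3 12-15 | P2 15-23 |
Completion: P0=3  P1=7  P2=23  P3=15
Turnaround (C−A): P0=3  P1=4  P2=17  P3=8
Waiting = turnaround − burst: P0=0, P1=0, P2=4, P3=5
Total waiting = 0 + 0 + 4 + 5 = 9

9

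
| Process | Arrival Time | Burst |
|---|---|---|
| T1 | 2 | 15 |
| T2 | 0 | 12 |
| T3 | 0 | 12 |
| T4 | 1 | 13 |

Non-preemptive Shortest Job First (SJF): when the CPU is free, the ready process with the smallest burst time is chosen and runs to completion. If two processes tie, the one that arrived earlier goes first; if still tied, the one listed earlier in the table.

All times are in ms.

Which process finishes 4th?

T1

Gantt: | T2 0-12 | T3 12-24 | T4 24-37 | T1 37-52 |
Completion: T1=52  T2=12  T3=24  T4=37
Finish order: T2 → T3 → T4 → T1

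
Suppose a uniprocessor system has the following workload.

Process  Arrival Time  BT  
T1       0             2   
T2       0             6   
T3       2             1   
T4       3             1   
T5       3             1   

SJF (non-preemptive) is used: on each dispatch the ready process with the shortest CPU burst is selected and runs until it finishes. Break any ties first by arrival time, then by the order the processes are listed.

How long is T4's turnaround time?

1

Gantt: | T1 0-2 | T3 2-3 | T4 3-4 | T5 4-5 | T2 5-11 |
Completion: T1=2  T2=11  T3=3  T4=4  T5=5
Turnaround (C−A): T1=2  T2=11  T3=1  T4=1  T5=2
Turnaround(T4) = completion − arrival = 4 − 3 = 1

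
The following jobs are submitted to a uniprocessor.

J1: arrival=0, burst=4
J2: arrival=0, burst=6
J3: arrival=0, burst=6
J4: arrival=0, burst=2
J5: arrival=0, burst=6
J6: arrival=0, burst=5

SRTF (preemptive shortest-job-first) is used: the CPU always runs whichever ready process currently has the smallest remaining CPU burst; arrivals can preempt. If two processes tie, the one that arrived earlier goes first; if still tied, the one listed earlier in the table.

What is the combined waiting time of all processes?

59

Gantt: | J4 0-2 | J1 2-6 | J6 6-11 | J2 11-17 | J3 17-23 | J5 23-29 |
Completion: J1=6  J2=17  J3=23  J4=2  J5=29  J6=11
Turnaround (C−A): J1=6  J2=17  J3=23  J4=2  J5=29  J6=11
Waiting = turnaround − burst: J1=2, J2=11, J3=17, J4=0, J5=23, J6=6
Total waiting = 2 + 11 + 17 + 0 + 23 + 6 = 59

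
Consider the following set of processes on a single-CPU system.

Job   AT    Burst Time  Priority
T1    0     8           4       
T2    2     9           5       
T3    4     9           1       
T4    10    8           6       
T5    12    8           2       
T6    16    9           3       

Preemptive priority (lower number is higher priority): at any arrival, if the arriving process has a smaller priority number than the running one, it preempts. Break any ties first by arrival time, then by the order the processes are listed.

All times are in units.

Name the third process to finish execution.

T6

Timeline: | T1 0-4 | T3 4-13 | T5 13-21 | T6 21-30 | T1 30-34 | T2 34-43 | T4 43-51 |
Completion: T1=34  T2=43  T3=13  T4=51  T5=21  T6=30
Finish order: T3 → T5 → T6 → T1 → T2 → T4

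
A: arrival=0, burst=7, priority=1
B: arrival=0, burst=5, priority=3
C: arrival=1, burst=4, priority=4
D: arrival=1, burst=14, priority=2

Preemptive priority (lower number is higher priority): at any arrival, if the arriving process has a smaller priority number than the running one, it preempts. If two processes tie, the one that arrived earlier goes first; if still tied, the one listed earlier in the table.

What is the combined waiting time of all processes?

52

Schedule: | A 0-7 | D 7-21 | B 21-26 | C 26-30 |
Completion: A=7  B=26  C=30  D=21
Turnaround (C−A): A=7  B=26  C=29  D=20
Waiting = turnaround − burst: A=0, B=21, C=25, D=6
Total waiting = 0 + 21 + 25 + 6 = 52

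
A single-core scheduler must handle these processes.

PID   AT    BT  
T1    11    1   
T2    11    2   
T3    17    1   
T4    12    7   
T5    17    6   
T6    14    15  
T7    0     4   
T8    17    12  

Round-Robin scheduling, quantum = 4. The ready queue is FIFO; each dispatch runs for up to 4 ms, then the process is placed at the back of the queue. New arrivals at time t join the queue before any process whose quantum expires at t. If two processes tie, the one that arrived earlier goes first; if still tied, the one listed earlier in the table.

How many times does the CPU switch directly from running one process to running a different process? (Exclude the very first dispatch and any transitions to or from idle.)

13

Gantt: | T7 0-4 | idle 4-11 | T1 11-12 | T2 12-14 | T4 14-18 | T6 18-22 | T3 22-23 | T5 23-27 | T8 27-31 | T4 31-34 | T6 34-38 | T5 38-40 | T8 40-44 | T6 44-48 | T8 48-52 | T6 52-55 |
Completion: T1=12  T2=14  T3=23  T4=34  T5=40  T6=55  T7=4  T8=52
Turnaround (C−A): T1=1  T2=3  T3=6  T4=22  T5=23  T6=41  T7=4  T8=35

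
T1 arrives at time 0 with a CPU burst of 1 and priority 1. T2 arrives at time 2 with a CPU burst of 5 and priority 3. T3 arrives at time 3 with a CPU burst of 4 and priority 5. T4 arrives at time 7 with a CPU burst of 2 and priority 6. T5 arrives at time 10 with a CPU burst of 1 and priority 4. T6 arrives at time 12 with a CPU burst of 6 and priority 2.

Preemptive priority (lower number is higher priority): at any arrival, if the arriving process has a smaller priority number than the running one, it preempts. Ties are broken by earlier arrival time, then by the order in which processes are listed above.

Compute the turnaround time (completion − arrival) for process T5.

1

Schedule: | T1 0-1 | idle 1-2 | T2 2-7 | T3 7-10 | T5 10-11 | T3 11-12 | T6 12-18 | T4 18-20 |
Completion: T1=1  T2=7  T3=12  T4=20  T5=11  T6=18
Turnaround (C−A): T1=1  T2=5  T3=9  T4=13  T5=1  T6=6
Turnaround(T5) = completion − arrival = 11 − 10 = 1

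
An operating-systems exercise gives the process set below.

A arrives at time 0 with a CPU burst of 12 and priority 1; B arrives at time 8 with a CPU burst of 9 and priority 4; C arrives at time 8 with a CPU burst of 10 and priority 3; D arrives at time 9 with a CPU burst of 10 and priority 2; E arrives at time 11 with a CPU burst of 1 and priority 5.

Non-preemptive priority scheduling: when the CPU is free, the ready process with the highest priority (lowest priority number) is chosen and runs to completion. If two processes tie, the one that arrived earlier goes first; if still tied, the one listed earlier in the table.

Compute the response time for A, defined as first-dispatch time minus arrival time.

0

Schedule: | A 0-12 | D 12-22 | C 22-32 | B 32-41 | E 41-42 |
Completion: A=12  B=41  C=32  D=22  E=42
Response(A) = first start − arrival = 0 − 0 = 0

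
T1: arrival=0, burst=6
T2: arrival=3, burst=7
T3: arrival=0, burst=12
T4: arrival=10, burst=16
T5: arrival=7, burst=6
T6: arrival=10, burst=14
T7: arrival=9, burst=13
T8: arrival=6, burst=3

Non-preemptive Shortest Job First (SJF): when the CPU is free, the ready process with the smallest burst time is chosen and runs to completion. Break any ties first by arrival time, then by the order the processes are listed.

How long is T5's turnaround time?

Schedule: | T1 0-6 | T8 6-9 | T5 9-15 | T2 15-22 | T3 22-34 | T7 34-47 | T6 47-61 | T4 61-77 |
Completion: T1=6  T2=22  T3=34  T4=77  T5=15  T6=61  T7=47  T8=9
Turnaround (C−A): T1=6  T2=19  T3=34  T4=67  T5=8  T6=51  T7=38  T8=3
Turnaround(T5) = completion − arrival = 15 − 7 = 8

8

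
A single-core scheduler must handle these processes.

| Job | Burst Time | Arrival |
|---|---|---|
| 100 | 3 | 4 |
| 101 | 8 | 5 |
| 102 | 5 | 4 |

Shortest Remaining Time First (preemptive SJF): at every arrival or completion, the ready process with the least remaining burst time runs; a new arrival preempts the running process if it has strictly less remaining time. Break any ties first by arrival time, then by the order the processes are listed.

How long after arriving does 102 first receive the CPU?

Gantt: | idle 0-4 | 100 4-7 | 102 7-12 | 101 12-20 |
Completion: 100=7  101=20  102=12
Turnaround (C−A): 100=3  101=15  102=8
Response(102) = first start − arrival = 7 − 4 = 3

3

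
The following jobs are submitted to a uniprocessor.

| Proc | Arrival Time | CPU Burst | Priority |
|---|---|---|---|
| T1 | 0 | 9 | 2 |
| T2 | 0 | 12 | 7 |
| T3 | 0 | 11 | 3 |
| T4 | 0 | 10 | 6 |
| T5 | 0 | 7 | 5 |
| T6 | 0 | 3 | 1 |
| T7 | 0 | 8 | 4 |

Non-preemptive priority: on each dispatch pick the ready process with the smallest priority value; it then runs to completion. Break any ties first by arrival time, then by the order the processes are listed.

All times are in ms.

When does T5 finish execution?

Schedule: | T6 0-3 | T1 3-12 | T3 12-23 | T7 23-31 | T5 31-38 | T4 38-48 | T2 48-60 |
Completion: T1=12  T2=60  T3=23  T4=48  T5=38  T6=3  T7=31

38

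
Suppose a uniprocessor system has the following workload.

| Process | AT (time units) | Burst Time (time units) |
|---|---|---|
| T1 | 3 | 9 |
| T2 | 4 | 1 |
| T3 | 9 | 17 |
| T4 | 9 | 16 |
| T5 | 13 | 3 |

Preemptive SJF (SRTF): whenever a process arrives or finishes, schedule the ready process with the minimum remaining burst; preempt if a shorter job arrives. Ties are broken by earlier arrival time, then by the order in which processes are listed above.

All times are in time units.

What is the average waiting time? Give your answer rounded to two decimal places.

6.20

Gantt: | idle 0-3 | T1 3-4 | T2 4-5 | T1 5-13 | T5 13-16 | T4 16-32 | T3 32-49 |
Completion: T1=13  T2=5  T3=49  T4=32  T5=16
Waiting times: T1=1, T2=0, T3=23, T4=7, T5=0
Average waiting = (1+0+23+7+0) / 5 = 31/5 = 6.20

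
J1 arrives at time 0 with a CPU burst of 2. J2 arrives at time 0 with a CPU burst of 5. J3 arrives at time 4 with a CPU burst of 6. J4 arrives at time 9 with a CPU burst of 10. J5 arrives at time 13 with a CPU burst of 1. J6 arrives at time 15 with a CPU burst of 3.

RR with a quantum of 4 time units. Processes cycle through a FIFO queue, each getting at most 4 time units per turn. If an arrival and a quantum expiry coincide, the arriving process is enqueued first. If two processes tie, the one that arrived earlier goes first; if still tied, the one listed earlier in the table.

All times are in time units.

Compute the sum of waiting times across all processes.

Schedule: | J1 0-2 | J2 2-6 | J3 6-10 | J2 10-11 | J4 11-15 | J3 15-17 | J5 17-18 | J6 18-21 | J4 21-27 |
Completion: J1=2  J2=11  J3=17  J4=27  J5=18  J6=21
Turnaround (C−A): J1=2  J2=11  J3=13  J4=18  J5=5  J6=6
Waiting = turnaround − burst: J1=0, J2=6, J3=7, J4=8, J5=4, J6=3
Total waiting = 0 + 6 + 7 + 8 + 4 + 3 = 28

28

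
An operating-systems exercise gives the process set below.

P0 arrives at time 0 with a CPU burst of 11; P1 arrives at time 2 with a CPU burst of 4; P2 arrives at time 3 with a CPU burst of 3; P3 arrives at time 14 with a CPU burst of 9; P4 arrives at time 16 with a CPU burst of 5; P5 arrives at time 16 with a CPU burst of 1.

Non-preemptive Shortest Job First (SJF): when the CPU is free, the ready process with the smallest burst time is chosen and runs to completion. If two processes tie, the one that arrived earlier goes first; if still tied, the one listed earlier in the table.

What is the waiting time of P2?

8

Gantt: | P0 0-11 | P2 11-14 | P1 14-18 | P5 18-19 | P4 19-24 | P3 24-33 |
Completion: P0=11  P1=18  P2=14  P3=33  P4=24  P5=19
Turnaround (C−A): P0=11  P1=16  P2=11  P3=19  P4=8  P5=3
Waiting(P2) = turnaround − burst = 11 − 3 = 8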